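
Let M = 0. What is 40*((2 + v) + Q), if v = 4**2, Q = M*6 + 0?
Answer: 720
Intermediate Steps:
Q = 0 (Q = 0*6 + 0 = 0 + 0 = 0)
v = 16
40*((2 + v) + Q) = 40*((2 + 16) + 0) = 40*(18 + 0) = 40*18 = 720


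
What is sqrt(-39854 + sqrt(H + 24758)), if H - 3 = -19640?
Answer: sqrt(-39854 + 3*sqrt(569)) ≈ 199.46*I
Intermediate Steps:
H = -19637 (H = 3 - 19640 = -19637)
sqrt(-39854 + sqrt(H + 24758)) = sqrt(-39854 + sqrt(-19637 + 24758)) = sqrt(-39854 + sqrt(5121)) = sqrt(-39854 + 3*sqrt(569))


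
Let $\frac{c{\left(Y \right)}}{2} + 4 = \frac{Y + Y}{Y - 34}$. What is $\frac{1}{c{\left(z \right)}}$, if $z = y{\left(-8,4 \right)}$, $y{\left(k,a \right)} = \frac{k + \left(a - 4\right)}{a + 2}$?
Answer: $- \frac{53}{416} \approx -0.1274$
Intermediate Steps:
$y{\left(k,a \right)} = \frac{-4 + a + k}{2 + a}$ ($y{\left(k,a \right)} = \frac{k + \left(-4 + a\right)}{2 + a} = \frac{-4 + a + k}{2 + a}$)
$z = - \frac{4}{3}$ ($z = \frac{-4 + 4 - 8}{2 + 4} = \frac{1}{6} \left(-8\right) = - \frac{4}{3} \approx -1.3333$)
$c{\left(Y \right)} = -8 + \frac{4 Y}{-34 + Y}$ ($c{\left(Y \right)} = -8 + 2 \frac{Y + Y}{Y - 34} = -8 + 2 \frac{2 Y}{-34 + Y} = -8 + \frac{4 Y}{-34 + Y}$)
$\frac{1}{c{\left(z \right)}} = \frac{1}{4 \frac{1}{-34 - \frac{4}{3}} \left(68 - - \frac{4}{3}\right)} = \frac{1}{4 \frac{1}{- \frac{106}{3}} \left(68 + \frac{4}{3}\right)} = \frac{1}{4 \left(- \frac{3}{106}\right) \frac{208}{3}} = \frac{1}{- \frac{416}{53}} = - \frac{53}{416}$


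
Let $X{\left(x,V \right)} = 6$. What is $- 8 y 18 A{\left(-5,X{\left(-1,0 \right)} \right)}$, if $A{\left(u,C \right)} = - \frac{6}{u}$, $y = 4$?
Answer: $- \frac{3456}{5} \approx -691.2$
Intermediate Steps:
$- 8 y 18 A{\left(-5,X{\left(-1,0 \right)} \right)} = \left(-8\right) 4 \cdot 18 \left(- \frac{6}{-5}\right) = \left(-32\right) 18 \left(\left(-6\right) \left(- \frac{1}{5}\right)\right) = \left(-576\right) \frac{6}{5} = - \frac{3456}{5}$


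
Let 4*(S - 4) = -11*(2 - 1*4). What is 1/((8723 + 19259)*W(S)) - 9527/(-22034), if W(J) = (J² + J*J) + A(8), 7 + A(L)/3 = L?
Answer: 48918280353/113137913698 ≈ 0.43238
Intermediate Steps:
A(L) = -21 + 3*L
S = 19/2 (S = 4 + (-11*(2 - 1*4))/4 = 4 + (-11*(2 - 4))/4 = 4 + (-11*(-2))/4 = 4 + (¼)*22 = 4 + 11/2 = 19/2 ≈ 9.5000)
W(J) = 3 + 2*J² (W(J) = (J² + J*J) + (-21 + 3*8) = (J² + J²) + (-21 + 24) = 2*J² + 3 = 3 + 2*J²)
1/((8723 + 19259)*W(S)) - 9527/(-22034) = 1/((8723 + 19259)*(3 + 2*(19/2)²)) - 9527/(-22034) = 1/(27982*(3 + 2*(361/4))) - 9527*(-1/22034) = 1/(27982*(3 + 361/2)) + 9527/22034 = 1/(27982*(367/2)) + 9527/22034 = (1/27982)*(2/367) + 9527/22034 = 1/5134697 + 9527/22034 = 48918280353/113137913698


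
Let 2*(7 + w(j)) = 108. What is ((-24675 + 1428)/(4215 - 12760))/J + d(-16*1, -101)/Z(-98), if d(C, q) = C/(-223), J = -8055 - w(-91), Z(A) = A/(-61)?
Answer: 33530995951/756493583930 ≈ 0.044324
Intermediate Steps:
Z(A) = -A/61 (Z(A) = A*(-1/61) = -A/61)
w(j) = 47 (w(j) = -7 + (½)*108 = -7 + 54 = 47)
J = -8102 (J = -8055 - 1*47 = -8055 - 47 = -8102)
d(C, q) = -C/223 (d(C, q) = C*(-1/223) = -C/223)
((-24675 + 1428)/(4215 - 12760))/J + d(-16*1, -101)/Z(-98) = ((-24675 + 1428)/(4215 - 12760))/(-8102) + (-(-16)/223)/((-1/61*(-98))) = -23247/(-8545)*(-1/8102) + (-1/223*(-16))/(98/61) = -23247*(-1/8545)*(-1/8102) + (16/223)*(61/98) = (23247/8545)*(-1/8102) + 488/10927 = -23247/69231590 + 488/10927 = 33530995951/756493583930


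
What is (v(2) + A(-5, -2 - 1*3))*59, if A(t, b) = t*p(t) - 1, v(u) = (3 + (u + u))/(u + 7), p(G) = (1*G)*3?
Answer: 39707/9 ≈ 4411.9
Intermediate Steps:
p(G) = 3*G (p(G) = G*3 = 3*G)
v(u) = (3 + 2*u)/(7 + u)
A(t, b) = -1 + 3*t² (A(t, b) = t*(3*t) - 1 = 3*t² - 1 = -1 + 3*t²)
(v(2) + A(-5, -2 - 1*3))*59 = ((3 + 2*2)/(7 + 2) + (-1 + 3*(-5)²))*59 = ((3 + 4)/9 + (-1 + 3*25))*59 = ((⅑)*7 + (-1 + 75))*59 = (7/9 + 74)*59 = (673/9)*59 = 39707/9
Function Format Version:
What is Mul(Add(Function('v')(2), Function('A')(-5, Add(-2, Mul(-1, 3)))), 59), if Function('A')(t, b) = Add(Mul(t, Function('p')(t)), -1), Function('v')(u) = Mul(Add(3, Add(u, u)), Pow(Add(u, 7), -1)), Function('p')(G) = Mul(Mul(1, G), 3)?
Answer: Rational(39707, 9) ≈ 4411.9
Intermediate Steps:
Function('p')(G) = Mul(3, G) (Function('p')(G) = Mul(G, 3) = Mul(3, G))
Function('v')(u) = Mul(Pow(Add(7, u), -1), Add(3, Mul(2, u))) (Function('v')(u) = Mul(Add(3, Mul(2, u)), Pow(Add(7, u), -1)) = Mul(Pow(Add(7, u), -1), Add(3, Mul(2, u))))
Function('A')(t, b) = Add(-1, Mul(3, Pow(t, 2))) (Function('A')(t, b) = Add(Mul(t, Mul(3, t)), -1) = Add(Mul(3, Pow(t, 2)), -1) = Add(-1, Mul(3, Pow(t, 2))))
Mul(Add(Function('v')(2), Function('A')(-5, Add(-2, Mul(-1, 3)))), 59) = Mul(Add(Mul(Pow(Add(7, 2), -1), Add(3, Mul(2, 2))), Add(-1, Mul(3, Pow(-5, 2)))), 59) = Mul(Add(Mul(Pow(9, -1), Add(3, 4)), Add(-1, Mul(3, 25))), 59) = Mul(Add(Mul(Rational(1, 9), 7), Add(-1, 75)), 59) = Mul(Add(Rational(7, 9), 74), 59) = Mul(Rational(673, 9), 59) = Rational(39707, 9)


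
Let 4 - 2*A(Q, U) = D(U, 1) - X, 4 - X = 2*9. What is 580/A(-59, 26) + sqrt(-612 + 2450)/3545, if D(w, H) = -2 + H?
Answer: -1160/9 + sqrt(1838)/3545 ≈ -128.88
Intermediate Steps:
X = -14 (X = 4 - 2*9 = 4 - 1*18 = 4 - 18 = -14)
A(Q, U) = -9/2 (A(Q, U) = 2 - ((-2 + 1) - 1*(-14))/2 = 2 - (-1 + 14)/2 = 2 - 1/2*13 = 2 - 13/2 = -9/2)
580/A(-59, 26) + sqrt(-612 + 2450)/3545 = 580/(-9/2) + sqrt(-612 + 2450)/3545 = 580*(-2/9) + sqrt(1838)*(1/3545) = -1160/9 + sqrt(1838)/3545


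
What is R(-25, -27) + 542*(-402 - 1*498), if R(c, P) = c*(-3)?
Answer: -487725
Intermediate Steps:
R(c, P) = -3*c
R(-25, -27) + 542*(-402 - 1*498) = -3*(-25) + 542*(-402 - 1*498) = 75 + 542*(-402 - 498) = 75 + 542*(-900) = 75 - 487800 = -487725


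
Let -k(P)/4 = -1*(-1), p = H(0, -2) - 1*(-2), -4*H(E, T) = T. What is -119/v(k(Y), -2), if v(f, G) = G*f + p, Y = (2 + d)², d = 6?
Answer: -34/3 ≈ -11.333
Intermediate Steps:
H(E, T) = -T/4
Y = 64 (Y = (2 + 6)² = 8² = 64)
p = 5/2 (p = -¼*(-2) - 1*(-2) = ½ + 2 = 5/2 ≈ 2.5000)
k(P) = -4 (k(P) = -(-4)*(-1) = -4*1 = -4)
v(f, G) = 5/2 + G*f (v(f, G) = G*f + 5/2 = 5/2 + G*f)
-119/v(k(Y), -2) = -119/(5/2 - 2*(-4)) = -119/(5/2 + 8) = -119/21/2 = -119*2/21 = -34/3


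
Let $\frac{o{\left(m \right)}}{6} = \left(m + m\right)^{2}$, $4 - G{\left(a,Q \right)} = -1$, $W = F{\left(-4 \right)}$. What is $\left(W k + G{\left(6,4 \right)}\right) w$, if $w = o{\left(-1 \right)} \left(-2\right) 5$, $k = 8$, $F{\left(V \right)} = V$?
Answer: $6480$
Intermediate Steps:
$W = -4$
$G{\left(a,Q \right)} = 5$ ($G{\left(a,Q \right)} = 4 - -1 = 4 + 1 = 5$)
$o{\left(m \right)} = 24 m^{2}$ ($o{\left(m \right)} = 6 \left(m + m\right)^{2} = 6 \left(2 m\right)^{2} = 6 \cdot 4 m^{2} = 24 m^{2}$)
$w = -240$ ($w = 24 \left(-1\right)^{2} \left(-2\right) 5 = 24 \cdot 1 \left(-2\right) 5 = 24 \left(-2\right) 5 = \left(-48\right) 5 = -240$)
$\left(W k + G{\left(6,4 \right)}\right) w = \left(\left(-4\right) 8 + 5\right) \left(-240\right) = \left(-32 + 5\right) \left(-240\right) = \left(-27\right) \left(-240\right) = 6480$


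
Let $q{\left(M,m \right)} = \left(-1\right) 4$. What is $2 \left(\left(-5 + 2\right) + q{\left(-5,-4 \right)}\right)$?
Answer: $-14$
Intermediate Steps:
$q{\left(M,m \right)} = -4$
$2 \left(\left(-5 + 2\right) + q{\left(-5,-4 \right)}\right) = 2 \left(\left(-5 + 2\right) - 4\right) = 2 \left(-3 - 4\right) = 2 \left(-7\right) = -14$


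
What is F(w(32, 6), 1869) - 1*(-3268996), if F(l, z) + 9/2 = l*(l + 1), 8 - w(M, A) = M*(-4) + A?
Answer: 6572043/2 ≈ 3.2860e+6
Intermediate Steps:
w(M, A) = 8 - A + 4*M (w(M, A) = 8 - (M*(-4) + A) = 8 - (-4*M + A) = 8 - (A - 4*M) = 8 + (-A + 4*M) = 8 - A + 4*M)
F(l, z) = -9/2 + l*(1 + l) (F(l, z) = -9/2 + l*(l + 1) = -9/2 + l*(1 + l))
F(w(32, 6), 1869) - 1*(-3268996) = (-9/2 + (8 - 1*6 + 4*32) + (8 - 1*6 + 4*32)**2) - 1*(-3268996) = (-9/2 + (8 - 6 + 128) + (8 - 6 + 128)**2) + 3268996 = (-9/2 + 130 + 130**2) + 3268996 = (-9/2 + 130 + 16900) + 3268996 = 34051/2 + 3268996 = 6572043/2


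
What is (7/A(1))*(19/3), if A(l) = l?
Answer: 133/3 ≈ 44.333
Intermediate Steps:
(7/A(1))*(19/3) = (7/1)*(19/3) = (7*1)*(19*(⅓)) = 7*(19/3) = 133/3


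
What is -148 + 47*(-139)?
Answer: -6681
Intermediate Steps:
-148 + 47*(-139) = -148 - 6533 = -6681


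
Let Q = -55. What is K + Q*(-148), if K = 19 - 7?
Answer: 8152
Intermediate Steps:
K = 12
K + Q*(-148) = 12 - 55*(-148) = 12 + 8140 = 8152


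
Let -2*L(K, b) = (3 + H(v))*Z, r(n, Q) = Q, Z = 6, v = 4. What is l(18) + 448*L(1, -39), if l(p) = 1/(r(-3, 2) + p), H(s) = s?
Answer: -188159/20 ≈ -9408.0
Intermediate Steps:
L(K, b) = -21 (L(K, b) = -(3 + 4)*6/2 = -7*6/2 = -½*42 = -21)
l(p) = 1/(2 + p)
l(18) + 448*L(1, -39) = 1/(2 + 18) + 448*(-21) = 1/20 - 9408 = -188159/20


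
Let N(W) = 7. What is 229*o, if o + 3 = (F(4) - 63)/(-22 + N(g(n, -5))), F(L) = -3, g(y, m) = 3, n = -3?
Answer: 1603/5 ≈ 320.60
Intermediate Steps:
o = 7/5 (o = -3 + (-3 - 63)/(-22 + 7) = -3 - 66/(-15) = -3 - 66*(-1/15) = -3 + 22/5 = 7/5 ≈ 1.4000)
229*o = 229*(7/5) = 1603/5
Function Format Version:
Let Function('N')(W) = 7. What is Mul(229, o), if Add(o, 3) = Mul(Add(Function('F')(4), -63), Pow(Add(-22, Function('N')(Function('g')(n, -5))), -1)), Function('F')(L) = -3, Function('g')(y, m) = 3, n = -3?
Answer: Rational(1603, 5) ≈ 320.60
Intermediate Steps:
o = Rational(7, 5) (o = Add(-3, Mul(Add(-3, -63), Pow(Add(-22, 7), -1))) = Add(-3, Mul(-66, Pow(-15, -1))) = Add(-3, Mul(-66, Rational(-1, 15))) = Add(-3, Rational(22, 5)) = Rational(7, 5) ≈ 1.4000)
Mul(229, o) = Mul(229, Rational(7, 5)) = Rational(1603, 5)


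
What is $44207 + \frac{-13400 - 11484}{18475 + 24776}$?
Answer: $\frac{1911972073}{43251} \approx 44206.0$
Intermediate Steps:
$44207 + \frac{-13400 - 11484}{18475 + 24776} = 44207 - \frac{24884}{43251} = \frac{1911972073}{43251}$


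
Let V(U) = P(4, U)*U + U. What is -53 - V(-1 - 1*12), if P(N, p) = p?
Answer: -209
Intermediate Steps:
V(U) = U + U² (V(U) = U*U + U = U² + U = U + U²)
-53 - V(-1 - 1*12) = -53 - (-1 - 1*12)*(1 + (-1 - 1*12)) = -53 - (-1 - 12)*(1 + (-1 - 12)) = -53 - (-13)*(1 - 13) = -53 - (-13)*(-12) = -53 - 1*156 = -53 - 156 = -209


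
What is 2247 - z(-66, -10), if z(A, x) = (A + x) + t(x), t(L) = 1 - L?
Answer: 2312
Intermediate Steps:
z(A, x) = 1 + A (z(A, x) = (A + x) + (1 - x) = 1 + A)
2247 - z(-66, -10) = 2247 - (1 - 66) = 2247 - 1*(-65) = 2247 + 65 = 2312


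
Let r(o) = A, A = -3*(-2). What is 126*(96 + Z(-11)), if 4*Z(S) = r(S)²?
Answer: 13230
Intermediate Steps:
A = 6
r(o) = 6
Z(S) = 9 (Z(S) = (¼)*6² = (¼)*36 = 9)
126*(96 + Z(-11)) = 126*(96 + 9) = 126*105 = 13230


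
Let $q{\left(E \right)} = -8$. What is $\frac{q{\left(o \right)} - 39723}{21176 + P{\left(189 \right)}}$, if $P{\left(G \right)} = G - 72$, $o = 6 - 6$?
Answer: $- \frac{39731}{21293} \approx -1.8659$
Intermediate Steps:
$o = 0$ ($o = 6 - 6 = 0$)
$P{\left(G \right)} = -72 + G$
$\frac{q{\left(o \right)} - 39723}{21176 + P{\left(189 \right)}} = \frac{-8 - 39723}{21176 + \left(-72 + 189\right)} = - \frac{39731}{21176 + 117} = - \frac{39731}{21293}$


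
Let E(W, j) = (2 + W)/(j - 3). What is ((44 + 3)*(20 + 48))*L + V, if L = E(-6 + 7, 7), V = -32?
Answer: 2365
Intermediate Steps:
E(W, j) = (2 + W)/(-3 + j)
L = ¾ (L = (2 + (-6 + 7))/(-3 + 7) = (2 + 1)/4 = (¼)*3 = ¾ ≈ 0.75000)
((44 + 3)*(20 + 48))*L + V = ((44 + 3)*(20 + 48))*(¾) - 32 = (47*68)*(¾) - 32 = 3196*(¾) - 32 = 2397 - 32 = 2365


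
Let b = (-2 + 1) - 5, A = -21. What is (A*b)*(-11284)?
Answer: -1421784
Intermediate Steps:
b = -6 (b = -1 - 5 = -6)
(A*b)*(-11284) = -21*(-6)*(-11284) = 126*(-11284) = -1421784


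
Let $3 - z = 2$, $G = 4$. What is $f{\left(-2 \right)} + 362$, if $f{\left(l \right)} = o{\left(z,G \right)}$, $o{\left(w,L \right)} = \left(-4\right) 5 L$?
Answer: $282$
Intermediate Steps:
$z = 1$ ($z = 3 - 2 = 1$)
$o{\left(w,L \right)} = - 20 L$
$f{\left(l \right)} = -80$ ($f{\left(l \right)} = \left(-20\right) 4 = -80$)
$f{\left(-2 \right)} + 362 = -80 + 362 = 282$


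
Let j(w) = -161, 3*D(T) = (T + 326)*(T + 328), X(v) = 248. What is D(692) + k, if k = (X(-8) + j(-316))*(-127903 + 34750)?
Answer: -7758191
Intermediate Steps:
D(T) = (326 + T)*(328 + T)/3 (D(T) = ((T + 326)*(T + 328))/3 = ((326 + T)*(328 + T))/3 = (326 + T)*(328 + T)/3)
k = -8104311 (k = (248 - 161)*(-127903 + 34750) = 87*(-93153) = -8104311)
D(692) + k = (106928/3 + 218*692 + (⅓)*692²) - 8104311 = (106928/3 + 150856 + (⅓)*478864) - 8104311 = (106928/3 + 150856 + 478864/3) - 8104311 = 346120 - 8104311 = -7758191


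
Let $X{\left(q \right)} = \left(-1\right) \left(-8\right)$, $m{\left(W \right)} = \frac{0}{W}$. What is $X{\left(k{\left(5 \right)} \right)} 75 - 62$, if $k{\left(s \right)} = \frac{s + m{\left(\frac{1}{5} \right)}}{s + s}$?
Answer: $538$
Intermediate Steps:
$m{\left(W \right)} = 0$
$k{\left(s \right)} = \frac{1}{2}$ ($k{\left(s \right)} = \frac{s + 0}{s + s} = \frac{s}{2 s} = s \frac{1}{2 s} = \frac{1}{2}$)
$X{\left(q \right)} = 8$
$X{\left(k{\left(5 \right)} \right)} 75 - 62 = 8 \cdot 75 - 62 = 600 - 62 = 538$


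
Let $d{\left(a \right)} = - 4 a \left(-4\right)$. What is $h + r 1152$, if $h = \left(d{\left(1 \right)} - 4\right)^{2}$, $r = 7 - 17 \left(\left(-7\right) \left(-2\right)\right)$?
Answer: $-265968$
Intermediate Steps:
$r = -231$ ($r = 7 - 238 = -231$)
$d{\left(a \right)} = 16 a$
$h = 144$ ($h = \left(16 \cdot 1 - 4\right)^{2} = \left(16 - 4\right)^{2} = 12^{2} = 144$)
$h + r 1152 = 144 - 266112 = -265968$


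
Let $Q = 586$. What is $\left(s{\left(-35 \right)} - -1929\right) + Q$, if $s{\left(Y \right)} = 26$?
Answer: $2541$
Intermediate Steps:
$\left(s{\left(-35 \right)} - -1929\right) + Q = \left(26 - -1929\right) + 586 = \left(26 + 1929\right) + 586 = 1955 + 586 = 2541$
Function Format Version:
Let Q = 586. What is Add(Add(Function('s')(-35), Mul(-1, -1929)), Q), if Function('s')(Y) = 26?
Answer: 2541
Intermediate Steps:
Add(Add(Function('s')(-35), Mul(-1, -1929)), Q) = Add(Add(26, Mul(-1, -1929)), 586) = Add(Add(26, 1929), 586) = Add(1955, 586) = 2541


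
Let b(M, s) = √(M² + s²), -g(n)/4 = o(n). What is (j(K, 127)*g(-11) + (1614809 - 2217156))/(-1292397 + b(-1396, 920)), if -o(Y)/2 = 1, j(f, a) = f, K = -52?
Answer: 779009092911/1670287210393 + 2411052*√174701/1670287210393 ≈ 0.46700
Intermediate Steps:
o(Y) = -2 (o(Y) = -2*1 = -2)
g(n) = 8 (g(n) = -4*(-2) = 8)
(j(K, 127)*g(-11) + (1614809 - 2217156))/(-1292397 + b(-1396, 920)) = (-52*8 + (1614809 - 2217156))/(-1292397 + √((-1396)² + 920²)) = (-416 - 602347)/(-1292397 + √(1948816 + 846400)) = -602763/(-1292397 + √2795216) = -602763/(-1292397 + 4*√174701)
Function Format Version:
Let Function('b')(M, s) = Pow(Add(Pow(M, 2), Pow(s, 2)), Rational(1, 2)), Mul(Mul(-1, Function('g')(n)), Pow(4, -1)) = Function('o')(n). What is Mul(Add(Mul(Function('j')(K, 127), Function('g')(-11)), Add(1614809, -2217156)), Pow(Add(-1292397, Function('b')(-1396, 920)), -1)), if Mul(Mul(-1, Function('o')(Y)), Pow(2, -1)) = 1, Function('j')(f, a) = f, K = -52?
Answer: Add(Rational(779009092911, 1670287210393), Mul(Rational(2411052, 1670287210393), Pow(174701, Rational(1, 2)))) ≈ 0.46700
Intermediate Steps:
Function('o')(Y) = -2 (Function('o')(Y) = Mul(-2, 1) = -2)
Function('g')(n) = 8 (Function('g')(n) = Mul(-4, -2) = 8)
Mul(Add(Mul(Function('j')(K, 127), Function('g')(-11)), Add(1614809, -2217156)), Pow(Add(-1292397, Function('b')(-1396, 920)), -1)) = Mul(Add(Mul(-52, 8), Add(1614809, -2217156)), Pow(Add(-1292397, Pow(Add(Pow(-1396, 2), Pow(920, 2)), Rational(1, 2))), -1)) = Mul(Add(-416, -602347), Pow(Add(-1292397, Pow(Add(1948816, 846400), Rational(1, 2))), -1)) = Mul(-602763, Pow(Add(-1292397, Pow(2795216, Rational(1, 2))), -1)) = Mul(-602763, Pow(Add(-1292397, Mul(4, Pow(174701, Rational(1, 2)))), -1))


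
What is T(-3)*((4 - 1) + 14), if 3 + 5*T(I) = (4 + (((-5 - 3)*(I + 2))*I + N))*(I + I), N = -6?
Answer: 2601/5 ≈ 520.20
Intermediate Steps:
T(I) = -3/5 + 2*I*(-2 + I*(-16 - 8*I))/5 (T(I) = -3/5 + ((4 + (((-5 - 3)*(I + 2))*I - 6))*(I + I))/5 = -3/5 + ((4 + ((-8*(2 + I))*I - 6))*(2*I))/5 = -3/5 + ((4 + ((-16 - 8*I)*I - 6))*(2*I))/5 = -3/5 + ((4 + (I*(-16 - 8*I) - 6))*(2*I))/5 = -3/5 + ((4 + (-6 + I*(-16 - 8*I)))*(2*I))/5 = -3/5 + ((-2 + I*(-16 - 8*I))*(2*I))/5 = -3/5 + (2*I*(-2 + I*(-16 - 8*I)))/5 = -3/5 + 2*I*(-2 + I*(-16 - 8*I))/5)
T(-3)*((4 - 1) + 14) = (-3/5 - 32/5*(-3)**2 - 16/5*(-3)**3 - 4/5*(-3))*((4 - 1) + 14) = (-3/5 - 32/5*9 - 16/5*(-27) + 12/5)*(3 + 14) = (-3/5 - 288/5 + 432/5 + 12/5)*17 = (153/5)*17 = 2601/5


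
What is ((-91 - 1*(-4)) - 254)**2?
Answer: 116281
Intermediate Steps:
((-91 - 1*(-4)) - 254)**2 = ((-91 + 4) - 254)**2 = (-87 - 254)**2 = (-341)**2 = 116281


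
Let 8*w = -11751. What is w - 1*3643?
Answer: -40895/8 ≈ -5111.9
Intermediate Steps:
w = -11751/8 (w = (⅛)*(-11751) = -11751/8 ≈ -1468.9)
w - 1*3643 = -11751/8 - 1*3643 = -11751/8 - 3643 = -40895/8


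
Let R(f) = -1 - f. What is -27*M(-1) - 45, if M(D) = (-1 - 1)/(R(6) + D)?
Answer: -207/4 ≈ -51.750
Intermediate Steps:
M(D) = -2/(-7 + D) (M(D) = (-1 - 1)/((-1 - 1*6) + D) = -2/((-1 - 6) + D) = -2/(-7 + D))
-27*M(-1) - 45 = -(-54)/(-7 - 1) - 45 = -(-54)/(-8) - 45 = -(-54)*(-1)/8 - 45 = -27*¼ - 45 = -27/4 - 45 = -207/4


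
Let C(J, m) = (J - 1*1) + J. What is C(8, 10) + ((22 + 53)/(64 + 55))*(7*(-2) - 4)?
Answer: 435/119 ≈ 3.6555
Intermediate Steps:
C(J, m) = -1 + 2*J (C(J, m) = (J - 1) + J = (-1 + J) + J = -1 + 2*J)
C(8, 10) + ((22 + 53)/(64 + 55))*(7*(-2) - 4) = (-1 + 2*8) + ((22 + 53)/(64 + 55))*(7*(-2) - 4) = (-1 + 16) + (75/119)*(-14 - 4) = 15 + (75*(1/119))*(-18) = 15 + (75/119)*(-18) = 15 - 1350/119 = 435/119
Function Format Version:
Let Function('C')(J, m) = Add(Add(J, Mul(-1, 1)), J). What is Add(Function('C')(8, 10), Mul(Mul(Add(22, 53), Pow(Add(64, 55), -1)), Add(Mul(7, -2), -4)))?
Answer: Rational(435, 119) ≈ 3.6555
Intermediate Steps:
Function('C')(J, m) = Add(-1, Mul(2, J)) (Function('C')(J, m) = Add(Add(J, -1), J) = Add(Add(-1, J), J) = Add(-1, Mul(2, J)))
Add(Function('C')(8, 10), Mul(Mul(Add(22, 53), Pow(Add(64, 55), -1)), Add(Mul(7, -2), -4))) = Add(Add(-1, Mul(2, 8)), Mul(Mul(Add(22, 53), Pow(Add(64, 55), -1)), Add(Mul(7, -2), -4))) = Add(Add(-1, 16), Mul(Mul(75, Pow(119, -1)), Add(-14, -4))) = Add(15, Mul(Mul(75, Rational(1, 119)), -18)) = Add(15, Mul(Rational(75, 119), -18)) = Add(15, Rational(-1350, 119)) = Rational(435, 119)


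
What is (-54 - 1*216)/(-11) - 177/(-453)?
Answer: 41419/1661 ≈ 24.936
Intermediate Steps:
(-54 - 1*216)/(-11) - 177/(-453) = (-54 - 216)*(-1/11) - 177*(-1/453) = -270*(-1/11) + 59/151 = 270/11 + 59/151 = 41419/1661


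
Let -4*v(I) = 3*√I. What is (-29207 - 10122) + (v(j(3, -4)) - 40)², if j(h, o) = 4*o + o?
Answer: -150961/4 + 120*I*√5 ≈ -37740.0 + 268.33*I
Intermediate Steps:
j(h, o) = 5*o
v(I) = -3*√I/4
(-29207 - 10122) + (v(j(3, -4)) - 40)² = (-29207 - 10122) + (-3*2*I*√5/4 - 40)² = -39329 + (-3*I*√5/2 - 40)² = -39329 + (-40 - 3*I*√5/2)²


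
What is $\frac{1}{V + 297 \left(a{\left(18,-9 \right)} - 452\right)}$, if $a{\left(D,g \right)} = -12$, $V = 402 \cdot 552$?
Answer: $\frac{1}{84096} \approx 1.1891 \cdot 10^{-5}$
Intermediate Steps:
$V = 221904$
$\frac{1}{V + 297 \left(a{\left(18,-9 \right)} - 452\right)} = \frac{1}{221904 + 297 \left(-12 - 452\right)} = \frac{1}{221904 + 297 \left(-464\right)} = \frac{1}{221904 - 137808} = \frac{1}{84096}$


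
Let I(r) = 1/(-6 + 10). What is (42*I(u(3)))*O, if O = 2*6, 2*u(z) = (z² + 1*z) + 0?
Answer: 126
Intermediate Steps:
u(z) = z/2 + z²/2 (u(z) = ((z² + 1*z) + 0)/2 = ((z² + z) + 0)/2 = ((z + z²) + 0)/2 = (z + z²)/2 = z/2 + z²/2)
I(r) = ¼ (I(r) = 1/4 = ¼)
O = 12
(42*I(u(3)))*O = (42*(¼))*12 = (21/2)*12 = 126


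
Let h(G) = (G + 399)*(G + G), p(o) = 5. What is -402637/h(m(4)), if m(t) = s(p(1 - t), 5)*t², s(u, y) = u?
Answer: -402637/76640 ≈ -5.2536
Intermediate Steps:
m(t) = 5*t²
h(G) = 2*G*(399 + G) (h(G) = (399 + G)*(2*G) = 2*G*(399 + G))
-402637/h(m(4)) = -402637*1/(160*(399 + 5*4²)) = -402637*1/(160*(399 + 5*16)) = -402637*1/(160*(399 + 80)) = -402637/(2*80*479) = -402637/76640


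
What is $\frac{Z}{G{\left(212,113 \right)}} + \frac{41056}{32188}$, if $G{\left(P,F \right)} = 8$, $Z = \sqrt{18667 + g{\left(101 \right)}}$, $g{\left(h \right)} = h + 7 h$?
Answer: $\frac{10264}{8047} + \frac{5 \sqrt{779}}{8} \approx 18.72$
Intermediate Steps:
$g{\left(h \right)} = 8 h$
$Z = 5 \sqrt{779}$ ($Z = \sqrt{18667 + 8 \cdot 101} = \sqrt{18667 + 808} = \sqrt{19475} = 5 \sqrt{779} \approx 139.55$)
$\frac{Z}{G{\left(212,113 \right)}} + \frac{41056}{32188} = \frac{5 \sqrt{779}}{8} + \frac{41056}{32188} = 5 \sqrt{779} \cdot \frac{1}{8} + 41056 \cdot \frac{1}{32188} = \frac{5 \sqrt{779}}{8} + \frac{10264}{8047} = \frac{10264}{8047} + \frac{5 \sqrt{779}}{8}$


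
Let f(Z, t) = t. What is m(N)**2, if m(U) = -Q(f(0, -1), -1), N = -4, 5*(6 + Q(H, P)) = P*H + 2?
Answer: 729/25 ≈ 29.160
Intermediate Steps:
Q(H, P) = -28/5 + H*P/5 (Q(H, P) = -6 + (P*H + 2)/5 = -6 + (H*P + 2)/5 = -6 + (2 + H*P)/5 = -6 + (2/5 + H*P/5) = -28/5 + H*P/5)
m(U) = 27/5 (m(U) = -(-28/5 + (1/5)*(-1)*(-1)) = -(-28/5 + 1/5) = -1*(-27/5) = 27/5)
m(N)**2 = (27/5)**2 = 729/25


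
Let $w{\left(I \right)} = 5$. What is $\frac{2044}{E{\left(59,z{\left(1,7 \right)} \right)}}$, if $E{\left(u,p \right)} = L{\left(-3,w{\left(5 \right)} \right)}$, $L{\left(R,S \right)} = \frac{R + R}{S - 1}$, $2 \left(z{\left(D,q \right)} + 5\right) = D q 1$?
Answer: $- \frac{4088}{3} \approx -1362.7$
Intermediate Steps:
$z{\left(D,q \right)} = -5 + \frac{D q}{2}$ ($z{\left(D,q \right)} = -5 + \frac{D q 1}{2} = -5 + \frac{D q}{2}$)
$L{\left(R,S \right)} = \frac{2 R}{-1 + S}$
$E{\left(u,p \right)} = - \frac{3}{2}$ ($E{\left(u,p \right)} = 2 \left(-3\right) \frac{1}{-1 + 5} = 2 \left(-3\right) \frac{1}{4} = - \frac{3}{2}$)
$\frac{2044}{E{\left(59,z{\left(1,7 \right)} \right)}} = \frac{2044}{- \frac{3}{2}} = 2044 \left(- \frac{2}{3}\right) = - \frac{4088}{3}$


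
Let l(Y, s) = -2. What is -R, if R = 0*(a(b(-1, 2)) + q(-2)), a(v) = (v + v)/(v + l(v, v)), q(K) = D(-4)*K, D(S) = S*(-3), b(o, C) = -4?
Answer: 0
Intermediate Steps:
D(S) = -3*S
q(K) = 12*K (q(K) = (-3*(-4))*K = 12*K)
a(v) = 2*v/(-2 + v) (a(v) = (v + v)/(v - 2) = (2*v)/(-2 + v) = 2*v/(-2 + v))
R = 0 (R = 0*(2*(-4)/(-2 - 4) + 12*(-2)) = 0*(2*(-4)/(-6) - 24) = 0*(2*(-4)*(-⅙) - 24) = 0*(4/3 - 24) = 0*(-68/3) = 0)
-R = -1*0 = 0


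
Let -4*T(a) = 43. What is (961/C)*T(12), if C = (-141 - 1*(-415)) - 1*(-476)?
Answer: -41323/3000 ≈ -13.774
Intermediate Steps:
C = 750 (C = (-141 + 415) + 476 = 274 + 476 = 750)
T(a) = -43/4 (T(a) = -1/4*43 = -43/4)
(961/C)*T(12) = (961/750)*(-43/4) = -41323/3000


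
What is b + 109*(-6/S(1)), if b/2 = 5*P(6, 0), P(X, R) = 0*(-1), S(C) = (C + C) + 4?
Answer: -109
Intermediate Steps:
S(C) = 4 + 2*C (S(C) = 2*C + 4 = 4 + 2*C)
P(X, R) = 0
b = 0 (b = 2*(5*0) = 2*0 = 0)
b + 109*(-6/S(1)) = 0 + 109*(-6/(4 + 2*1)) = 0 + 109*(-6/(4 + 2)) = 0 + 109*(-6/6) = 0 + 109*(-6*⅙) = 0 + 109*(-1) = 0 - 109 = -109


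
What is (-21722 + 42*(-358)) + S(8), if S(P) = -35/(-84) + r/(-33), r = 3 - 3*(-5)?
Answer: -4852073/132 ≈ -36758.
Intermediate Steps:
r = 18 (r = 3 + 15 = 18)
S(P) = -17/132 (S(P) = -35/(-84) + 18/(-33) = -35*(-1/84) + 18*(-1/33) = 5/12 - 6/11 = -17/132)
(-21722 + 42*(-358)) + S(8) = (-21722 + 42*(-358)) - 17/132 = (-21722 - 15036) - 17/132 = -36758 - 17/132 = -4852073/132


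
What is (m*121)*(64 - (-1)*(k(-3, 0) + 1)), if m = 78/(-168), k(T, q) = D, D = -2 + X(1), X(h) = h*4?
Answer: -105391/28 ≈ -3764.0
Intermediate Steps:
X(h) = 4*h
D = 2 (D = -2 + 4*1 = -2 + 4 = 2)
k(T, q) = 2
m = -13/28 (m = 78*(-1/168) = -13/28 ≈ -0.46429)
(m*121)*(64 - (-1)*(k(-3, 0) + 1)) = (-13/28*121)*(64 - (-1)*(2 + 1)) = -1573*(64 - (-1)*3)/28 = -1573*(64 - 1*(-3))/28 = -1573*(64 + 3)/28 = -1573/28*67 = -105391/28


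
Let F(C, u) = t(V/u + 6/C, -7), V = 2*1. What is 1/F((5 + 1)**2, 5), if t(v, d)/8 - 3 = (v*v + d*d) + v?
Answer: 225/95198 ≈ 0.0023635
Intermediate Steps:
V = 2
t(v, d) = 24 + 8*v + 8*d**2 + 8*v**2 (t(v, d) = 24 + 8*((v*v + d*d) + v) = 24 + 8*((v**2 + d**2) + v) = 24 + 8*((d**2 + v**2) + v) = 24 + 8*(v + d**2 + v**2) = 24 + (8*v + 8*d**2 + 8*v**2) = 24 + 8*v + 8*d**2 + 8*v**2)
F(C, u) = 416 + 8*(2/u + 6/C)**2 + 16/u + 48/C (F(C, u) = 24 + 8*(2/u + 6/C) + 8*(-7)**2 + 8*(2/u + 6/C)**2 = 24 + (16/u + 48/C) + 8*49 + 8*(2/u + 6/C)**2 = 24 + (16/u + 48/C) + 392 + 8*(2/u + 6/C)**2 = 416 + 8*(2/u + 6/C)**2 + 16/u + 48/C)
1/F((5 + 1)**2, 5) = 1/(416 + 16/5 + 48/((5 + 1)**2) + 32*((5 + 1)**2 + 3*5)**2/(((5 + 1)**2)**2*5**2)) = 1/(416 + 16*(1/5) + 48/(6**2) + 32*(1/25)*(6**2 + 15)**2/(6**2)**2) = 1/(416 + 16/5 + 48/36 + 32*(1/25)*(36 + 15)**2/36**2) = 1/(416 + 16/5 + 48*(1/36) + 32*(1/1296)*(1/25)*51**2) = 1/(416 + 16/5 + 4/3 + 32*(1/1296)*(1/25)*2601) = 1/(416 + 16/5 + 4/3 + 578/225) = 1/(95198/225) = 225/95198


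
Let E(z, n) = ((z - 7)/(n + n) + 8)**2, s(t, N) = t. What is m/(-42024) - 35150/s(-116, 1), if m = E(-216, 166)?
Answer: 13567999125473/44776515968 ≈ 303.02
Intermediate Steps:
E(z, n) = (8 + (-7 + z)/(2*n))**2 (E(z, n) = ((-7 + z)/((2*n)) + 8)**2 = ((-7 + z)*(1/(2*n)) + 8)**2 = ((-7 + z)/(2*n) + 8)**2 = (8 + (-7 + z)/(2*n))**2)
m = 5919489/110224 (m = (1/4)*(-7 - 216 + 16*166)**2/166**2 = (1/4)*(1/27556)*(-7 - 216 + 2656)**2 = (1/4)*(1/27556)*2433**2 = (1/4)*(1/27556)*5919489 = 5919489/110224 ≈ 53.704)
m/(-42024) - 35150/s(-116, 1) = (5919489/110224)/(-42024) - 35150/(-116) = (5919489/110224)*(-1/42024) - 35150*(-1/116) = -1973163/1544017792 + 17575/58 = 13567999125473/44776515968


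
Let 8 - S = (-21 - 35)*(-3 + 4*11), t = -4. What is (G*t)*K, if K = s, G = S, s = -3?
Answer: 27648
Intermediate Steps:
S = 2304 (S = 8 - (-21 - 35)*(-3 + 4*11) = 8 - (-56)*(-3 + 44) = 8 - (-56)*41 = 8 - 1*(-2296) = 8 + 2296 = 2304)
G = 2304
K = -3
(G*t)*K = (2304*(-4))*(-3) = -9216*(-3) = 27648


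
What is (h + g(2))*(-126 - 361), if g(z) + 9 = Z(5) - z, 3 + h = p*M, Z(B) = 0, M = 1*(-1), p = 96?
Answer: 53570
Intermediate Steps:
M = -1
h = -99 (h = -3 + 96*(-1) = -3 - 96 = -99)
g(z) = -9 - z (g(z) = -9 + (0 - z) = -9 - z)
(h + g(2))*(-126 - 361) = (-99 + (-9 - 1*2))*(-126 - 361) = (-99 + (-9 - 2))*(-487) = (-99 - 11)*(-487) = -110*(-487) = 53570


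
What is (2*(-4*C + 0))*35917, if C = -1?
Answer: 287336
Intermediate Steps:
(2*(-4*C + 0))*35917 = (2*(-4*(-1) + 0))*35917 = (2*(4 + 0))*35917 = (2*4)*35917 = 8*35917 = 287336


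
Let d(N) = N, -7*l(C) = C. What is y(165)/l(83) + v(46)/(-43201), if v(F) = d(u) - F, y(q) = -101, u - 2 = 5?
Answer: 30546344/3585683 ≈ 8.5190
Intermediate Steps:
u = 7 (u = 2 + 5 = 7)
l(C) = -C/7
v(F) = 7 - F
y(165)/l(83) + v(46)/(-43201) = -101/((-⅐*83)) + (7 - 1*46)/(-43201) = -101/(-83/7) + (7 - 46)*(-1/43201) = -101*(-7/83) - 39*(-1/43201) = 707/83 + 39/43201 = 30546344/3585683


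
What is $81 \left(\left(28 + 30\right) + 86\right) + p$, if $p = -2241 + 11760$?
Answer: $21183$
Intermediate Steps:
$p = 9519$
$81 \left(\left(28 + 30\right) + 86\right) + p = 81 \left(\left(28 + 30\right) + 86\right) + 9519 = 81 \left(58 + 86\right) + 9519 = 81 \cdot 144 + 9519 = 11664 + 9519 = 21183$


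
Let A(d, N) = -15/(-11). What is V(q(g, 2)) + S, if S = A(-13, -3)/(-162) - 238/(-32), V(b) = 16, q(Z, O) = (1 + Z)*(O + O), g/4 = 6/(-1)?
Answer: 111335/4752 ≈ 23.429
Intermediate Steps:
g = -24 (g = 4*(6/(-1)) = 4*(6*(-1)) = 4*(-6) = -24)
A(d, N) = 15/11 (A(d, N) = -15*(-1/11) = 15/11)
q(Z, O) = 2*O*(1 + Z) (q(Z, O) = (1 + Z)*(2*O) = 2*O*(1 + Z))
S = 35303/4752 (S = (15/11)/(-162) - 238/(-32) = (15/11)*(-1/162) - 238*(-1/32) = -5/594 + 119/16 = 35303/4752 ≈ 7.4291)
V(q(g, 2)) + S = 16 + 35303/4752 = 111335/4752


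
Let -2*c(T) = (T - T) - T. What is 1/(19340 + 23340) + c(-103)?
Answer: -2198019/42680 ≈ -51.500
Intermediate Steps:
c(T) = T/2 (c(T) = -((T - T) - T)/2 = -(0 - T)/2 = -(-1)*T/2 = T/2)
1/(19340 + 23340) + c(-103) = 1/(19340 + 23340) + (½)*(-103) = 1/42680 - 103/2 = -2198019/42680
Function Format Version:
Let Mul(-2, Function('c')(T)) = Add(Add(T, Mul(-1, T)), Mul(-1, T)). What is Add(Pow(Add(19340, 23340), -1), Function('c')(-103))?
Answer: Rational(-2198019, 42680) ≈ -51.500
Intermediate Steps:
Function('c')(T) = Mul(Rational(1, 2), T) (Function('c')(T) = Mul(Rational(-1, 2), Add(Add(T, Mul(-1, T)), Mul(-1, T))) = Mul(Rational(-1, 2), Add(0, Mul(-1, T))) = Mul(Rational(-1, 2), Mul(-1, T)) = Mul(Rational(1, 2), T))
Add(Pow(Add(19340, 23340), -1), Function('c')(-103)) = Add(Pow(Add(19340, 23340), -1), Mul(Rational(1, 2), -103)) = Add(Pow(42680, -1), Rational(-103, 2)) = Add(Rational(1, 42680), Rational(-103, 2)) = Rational(-2198019, 42680)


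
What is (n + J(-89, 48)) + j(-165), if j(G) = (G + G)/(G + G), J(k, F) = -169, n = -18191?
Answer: -18359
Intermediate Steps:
j(G) = 1 (j(G) = (2*G)/((2*G)) = (2*G)*(1/(2*G)) = 1)
(n + J(-89, 48)) + j(-165) = (-18191 - 169) + 1 = -18360 + 1 = -18359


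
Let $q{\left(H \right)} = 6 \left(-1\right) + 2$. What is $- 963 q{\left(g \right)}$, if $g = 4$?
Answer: $3852$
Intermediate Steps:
$q{\left(H \right)} = -4$ ($q{\left(H \right)} = -6 + 2 = -4$)
$- 963 q{\left(g \right)} = \left(-963\right) \left(-4\right) = 3852$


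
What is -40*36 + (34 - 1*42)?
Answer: -1448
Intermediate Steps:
-40*36 + (34 - 1*42) = -1440 + (34 - 42) = -1440 - 8 = -1448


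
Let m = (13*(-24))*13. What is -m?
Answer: 4056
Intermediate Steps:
m = -4056 (m = -312*13 = -4056)
-m = -1*(-4056) = 4056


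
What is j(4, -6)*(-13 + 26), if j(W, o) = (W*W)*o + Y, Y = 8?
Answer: -1144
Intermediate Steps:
j(W, o) = 8 + o*W² (j(W, o) = (W*W)*o + 8 = W²*o + 8 = o*W² + 8 = 8 + o*W²)
j(4, -6)*(-13 + 26) = (8 - 6*4²)*(-13 + 26) = (8 - 6*16)*13 = (8 - 96)*13 = -88*13 = -1144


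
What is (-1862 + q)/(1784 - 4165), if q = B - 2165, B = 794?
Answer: 3233/2381 ≈ 1.3578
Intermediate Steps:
q = -1371 (q = 794 - 2165 = -1371)
(-1862 + q)/(1784 - 4165) = (-1862 - 1371)/(1784 - 4165) = -3233/(-2381) = -3233*(-1/2381) = 3233/2381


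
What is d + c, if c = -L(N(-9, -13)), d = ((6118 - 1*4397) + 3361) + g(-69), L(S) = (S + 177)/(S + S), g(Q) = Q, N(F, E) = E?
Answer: 65251/13 ≈ 5019.3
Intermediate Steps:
L(S) = (177 + S)/(2*S) (L(S) = (177 + S)/((2*S)) = (177 + S)*(1/(2*S)) = (177 + S)/(2*S))
d = 5013 (d = ((6118 - 1*4397) + 3361) - 69 = ((6118 - 4397) + 3361) - 69 = (1721 + 3361) - 69 = 5082 - 69 = 5013)
c = 82/13 (c = -(177 - 13)/(2*(-13)) = -(-1)*164/(2*13) = -1*(-82/13) = 82/13 ≈ 6.3077)
d + c = 5013 + 82/13 = 65251/13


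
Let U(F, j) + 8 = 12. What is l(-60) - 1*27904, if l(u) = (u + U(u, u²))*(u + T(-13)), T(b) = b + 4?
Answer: -24040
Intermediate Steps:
U(F, j) = 4 (U(F, j) = -8 + 12 = 4)
T(b) = 4 + b
l(u) = (-9 + u)*(4 + u) (l(u) = (u + 4)*(u + (4 - 13)) = (4 + u)*(u - 9) = (4 + u)*(-9 + u) = (-9 + u)*(4 + u))
l(-60) - 1*27904 = (-36 + (-60)² - 5*(-60)) - 1*27904 = (-36 + 3600 + 300) - 27904 = 3864 - 27904 = -24040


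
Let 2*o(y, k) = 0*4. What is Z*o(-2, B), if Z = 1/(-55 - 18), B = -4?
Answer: 0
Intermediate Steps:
o(y, k) = 0 (o(y, k) = (0*4)/2 = (1/2)*0 = 0)
Z = -1/73 (Z = 1/(-73) = -1/73 ≈ -0.013699)
Z*o(-2, B) = -1/73*0 = 0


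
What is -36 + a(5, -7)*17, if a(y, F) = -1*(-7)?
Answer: 83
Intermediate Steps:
a(y, F) = 7
-36 + a(5, -7)*17 = -36 + 7*17 = -36 + 119 = 83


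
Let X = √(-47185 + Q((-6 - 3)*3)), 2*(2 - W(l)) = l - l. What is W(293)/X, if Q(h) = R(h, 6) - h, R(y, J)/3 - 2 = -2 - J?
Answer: -I*√11794/11794 ≈ -0.0092081*I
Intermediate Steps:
R(y, J) = -3*J (R(y, J) = 6 + 3*(-2 - J) = 6 + (-6 - 3*J) = -3*J)
W(l) = 2 (W(l) = 2 - (l - l)/2 = 2 - ½*0 = 2 + 0 = 2)
Q(h) = -18 - h (Q(h) = -3*6 - h = -18 - h)
X = 2*I*√11794 (X = √(-47185 + (-18 - (-6 - 3)*3)) = √(-47185 + (-18 - (-9)*3)) = √(-47185 + (-18 - 1*(-27))) = √(-47185 + (-18 + 27)) = √(-47185 + 9) = √(-47176) = 2*I*√11794 ≈ 217.2*I)
W(293)/X = 2/((2*I*√11794)) = 2*(-I*√11794/23588) = -I*√11794/11794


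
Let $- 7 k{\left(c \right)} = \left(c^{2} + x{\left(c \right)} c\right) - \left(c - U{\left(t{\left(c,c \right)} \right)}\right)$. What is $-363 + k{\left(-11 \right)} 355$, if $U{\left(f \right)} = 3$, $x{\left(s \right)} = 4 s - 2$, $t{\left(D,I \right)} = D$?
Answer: $- \frac{230096}{7} \approx -32871.0$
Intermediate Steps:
$x{\left(s \right)} = -2 + 4 s$
$k{\left(c \right)} = - \frac{3}{7} - \frac{c^{2}}{7} + \frac{c}{7} - \frac{c \left(-2 + 4 c\right)}{7}$ ($k{\left(c \right)} = - \frac{\left(c^{2} + \left(-2 + 4 c\right) c\right) - \left(-3 + c\right)}{7} = - \frac{\left(c^{2} + c \left(-2 + 4 c\right)\right) - \left(-3 + c\right)}{7} = - \frac{3 + c^{2} - c + c \left(-2 + 4 c\right)}{7} = - \frac{3}{7} - \frac{c^{2}}{7} + \frac{c}{7} - \frac{c \left(-2 + 4 c\right)}{7}$)
$-363 + k{\left(-11 \right)} 355 = -363 + \left(- \frac{3}{7} - \frac{5 \left(-11\right)^{2}}{7} + \frac{3}{7} \left(-11\right)\right) 355 = -363 + \left(- \frac{3}{7} - \frac{605}{7} - \frac{33}{7}\right) 355 = -363 - \frac{227555}{7} = - \frac{230096}{7}$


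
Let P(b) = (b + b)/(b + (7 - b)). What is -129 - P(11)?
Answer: -925/7 ≈ -132.14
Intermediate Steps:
P(b) = 2*b/7 (P(b) = (2*b)/7 = (2*b)*(⅐) = 2*b/7)
-129 - P(11) = -129 - 2*11/7 = -129 - 1*22/7 = -129 - 22/7 = -925/7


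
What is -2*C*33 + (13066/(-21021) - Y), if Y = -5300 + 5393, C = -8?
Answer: 9131069/21021 ≈ 434.38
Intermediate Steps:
Y = 93
-2*C*33 + (13066/(-21021) - Y) = -2*(-8)*33 + (13066/(-21021) - 1*93) = 16*33 + (13066*(-1/21021) - 93) = 528 + (-13066/21021 - 93) = 528 - 1968019/21021 = 9131069/21021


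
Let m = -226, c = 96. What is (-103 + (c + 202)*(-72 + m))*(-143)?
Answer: 12713701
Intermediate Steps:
(-103 + (c + 202)*(-72 + m))*(-143) = (-103 + (96 + 202)*(-72 - 226))*(-143) = (-103 + 298*(-298))*(-143) = (-103 - 88804)*(-143) = -88907*(-143) = 12713701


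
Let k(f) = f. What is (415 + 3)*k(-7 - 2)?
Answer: -3762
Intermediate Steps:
(415 + 3)*k(-7 - 2) = (415 + 3)*(-7 - 2) = 418*(-9) = -3762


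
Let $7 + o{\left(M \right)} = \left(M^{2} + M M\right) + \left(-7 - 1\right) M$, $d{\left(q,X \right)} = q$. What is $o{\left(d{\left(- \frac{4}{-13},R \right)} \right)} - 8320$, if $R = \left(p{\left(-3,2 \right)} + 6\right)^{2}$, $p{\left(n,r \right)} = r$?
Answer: $- \frac{1407647}{169} \approx -8329.3$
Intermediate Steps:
$R = 64$ ($R = \left(2 + 6\right)^{2} = 8^{2} = 64$)
$o{\left(M \right)} = -7 - 8 M + 2 M^{2}$ ($o{\left(M \right)} = -7 + \left(\left(M^{2} + M M\right) + \left(-7 - 1\right) M\right) = -7 - \left(- 2 M^{2} + 8 M\right) = -7 + \left(2 M^{2} - 8 M\right) = -7 + \left(- 8 M + 2 M^{2}\right) = -7 - 8 M + 2 M^{2}$)
$o{\left(d{\left(- \frac{4}{-13},R \right)} \right)} - 8320 = \left(-7 - 8 \left(- \frac{4}{-13}\right) + 2 \left(- \frac{4}{-13}\right)^{2}\right) - 8320 = \left(-7 - 8 \left(\left(-4\right) \left(- \frac{1}{13}\right)\right) + 2 \left(\left(-4\right) \left(- \frac{1}{13}\right)\right)^{2}\right) - 8320 = \left(-7 - \frac{32}{13} + 2 \left(\frac{4}{13}\right)^{2}\right) - 8320 = \left(-7 - \frac{32}{13} + 2 \cdot \frac{16}{169}\right) - 8320 = \left(-7 - \frac{32}{13} + \frac{32}{169}\right) - 8320 = - \frac{1567}{169} - 8320 = - \frac{1407647}{169}$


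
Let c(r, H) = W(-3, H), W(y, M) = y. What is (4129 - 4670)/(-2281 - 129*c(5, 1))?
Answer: 541/1894 ≈ 0.28564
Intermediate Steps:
c(r, H) = -3
(4129 - 4670)/(-2281 - 129*c(5, 1)) = (4129 - 4670)/(-2281 - 129*(-3)) = -541/(-2281 + 387) = -541/(-1894) = -541*(-1/1894) = 541/1894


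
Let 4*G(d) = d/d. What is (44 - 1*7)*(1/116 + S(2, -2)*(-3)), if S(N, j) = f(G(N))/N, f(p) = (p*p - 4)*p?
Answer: 203981/3712 ≈ 54.952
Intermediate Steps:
G(d) = 1/4 (G(d) = (d/d)/4 = (1/4)*1 = 1/4)
f(p) = p*(-4 + p**2) (f(p) = (p**2 - 4)*p = (-4 + p**2)*p = p*(-4 + p**2))
S(N, j) = -63/(64*N) (S(N, j) = ((-4 + (1/4)**2)/4)/N = ((-4 + 1/16)/4)/N = ((1/4)*(-63/16))/N = -63/(64*N))
(44 - 1*7)*(1/116 + S(2, -2)*(-3)) = (44 - 1*7)*(1/116 - 63/64/2*(-3)) = (44 - 7)*(1/116 - 63/64*1/2*(-3)) = 37*(1/116 - 63/128*(-3)) = 37*(1/116 + 189/128) = 37*(5513/3712) = 203981/3712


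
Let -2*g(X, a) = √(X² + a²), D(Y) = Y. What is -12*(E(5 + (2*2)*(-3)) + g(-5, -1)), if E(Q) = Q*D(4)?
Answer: 336 + 6*√26 ≈ 366.59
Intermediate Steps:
E(Q) = 4*Q (E(Q) = Q*4 = 4*Q)
g(X, a) = -√(X² + a²)/2
-12*(E(5 + (2*2)*(-3)) + g(-5, -1)) = -12*(4*(5 + (2*2)*(-3)) - √((-5)² + (-1)²)/2) = -12*(4*(5 + 4*(-3)) - √(25 + 1)/2) = -12*(4*(5 - 12) - √26/2) = -12*(4*(-7) - √26/2) = -12*(-28 - √26/2) = 336 + 6*√26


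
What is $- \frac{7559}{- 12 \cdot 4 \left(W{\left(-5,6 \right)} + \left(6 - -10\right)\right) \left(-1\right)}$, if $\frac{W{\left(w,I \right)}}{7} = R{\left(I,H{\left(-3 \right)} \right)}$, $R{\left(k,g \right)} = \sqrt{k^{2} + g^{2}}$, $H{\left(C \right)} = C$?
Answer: $\frac{7559}{5847} - \frac{52913 \sqrt{5}}{31184} \approx -2.5014$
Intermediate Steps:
$R{\left(k,g \right)} = \sqrt{g^{2} + k^{2}}$
$W{\left(w,I \right)} = 7 \sqrt{9 + I^{2}}$ ($W{\left(w,I \right)} = 7 \sqrt{\left(-3\right)^{2} + I^{2}} = 7 \sqrt{9 + I^{2}}$)
$- \frac{7559}{- 12 \cdot 4 \left(W{\left(-5,6 \right)} + \left(6 - -10\right)\right) \left(-1\right)} = - \frac{7559}{- 12 \cdot 4 \left(7 \sqrt{9 + 6^{2}} + \left(6 - -10\right)\right) \left(-1\right)} = - \frac{7559}{- 12 \cdot 4 \left(7 \sqrt{9 + 36} + \left(6 + 10\right)\right) \left(-1\right)} = - \frac{7559}{- 12 \cdot 4 \left(7 \sqrt{45} + 16\right) \left(-1\right)} = - \frac{7559}{- 12 \cdot 4 \left(7 \cdot 3 \sqrt{5} + 16\right) \left(-1\right)} = - \frac{7559}{- 12 \cdot 4 \left(21 \sqrt{5} + 16\right) \left(-1\right)} = - \frac{7559}{- 12 \cdot 4 \left(16 + 21 \sqrt{5}\right) \left(-1\right)} = - \frac{7559}{- 12 \left(64 + 84 \sqrt{5}\right) \left(-1\right)} = - \frac{7559}{\left(-768 - 1008 \sqrt{5}\right) \left(-1\right)} = - \frac{7559}{768 + 1008 \sqrt{5}}$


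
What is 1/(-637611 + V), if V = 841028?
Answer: 1/203417 ≈ 4.9160e-6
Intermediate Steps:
1/(-637611 + V) = 1/(-637611 + 841028) = 1/203417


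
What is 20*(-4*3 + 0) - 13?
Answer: -253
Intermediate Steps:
20*(-4*3 + 0) - 13 = 20*(-12 + 0) - 13 = 20*(-12) - 13 = -240 - 13 = -253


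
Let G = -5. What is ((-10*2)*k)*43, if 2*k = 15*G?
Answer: 32250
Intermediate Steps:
k = -75/2 (k = (15*(-5))/2 = (1/2)*(-75) = -75/2 ≈ -37.500)
((-10*2)*k)*43 = (-10*2*(-75/2))*43 = -20*(-75/2)*43 = 750*43 = 32250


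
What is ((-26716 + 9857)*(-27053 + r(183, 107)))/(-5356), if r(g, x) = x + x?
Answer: -452478701/5356 ≈ -84481.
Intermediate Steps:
r(g, x) = 2*x
((-26716 + 9857)*(-27053 + r(183, 107)))/(-5356) = ((-26716 + 9857)*(-27053 + 2*107))/(-5356) = -16859*(-27053 + 214)*(-1/5356) = -16859*(-26839)*(-1/5356) = 452478701*(-1/5356) = -452478701/5356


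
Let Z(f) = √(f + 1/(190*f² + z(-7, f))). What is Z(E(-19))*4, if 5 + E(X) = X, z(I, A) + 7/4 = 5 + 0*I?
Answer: 8*I*√1149870759401/437773 ≈ 19.596*I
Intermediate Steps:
z(I, A) = 13/4 (z(I, A) = -7/4 + (5 + 0*I) = -7/4 + (5 + 0) = -7/4 + 5 = 13/4)
E(X) = -5 + X
Z(f) = √(f + 1/(13/4 + 190*f²)) (Z(f) = √(f + 1/(190*f² + 13/4)) = √(f + 1/(13/4 + 190*f²)))
Z(E(-19))*4 = √((4 + (-5 - 19)*(13 + 760*(-5 - 19)²))/(13 + 760*(-5 - 19)²))*4 = √((4 - 24*(13 + 760*(-24)²))/(13 + 760*(-24)²))*4 = √((4 - 24*(13 + 760*576))/(13 + 760*576))*4 = √((4 - 24*(13 + 437760))/(13 + 437760))*4 = √((4 - 24*437773)/437773)*4 = √((4 - 10506552)/437773)*4 = √((1/437773)*(-10506548))*4 = √(-10506548/437773)*4 = (2*I*√1149870759401/437773)*4 = 8*I*√1149870759401/437773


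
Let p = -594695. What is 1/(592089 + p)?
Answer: -1/2606 ≈ -0.00038373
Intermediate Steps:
1/(592089 + p) = 1/(592089 - 594695) = 1/(-2606) = -1/2606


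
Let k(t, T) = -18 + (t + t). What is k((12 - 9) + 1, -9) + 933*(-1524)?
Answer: -1421902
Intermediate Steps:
k(t, T) = -18 + 2*t
k((12 - 9) + 1, -9) + 933*(-1524) = (-18 + 2*((12 - 9) + 1)) + 933*(-1524) = (-18 + 2*(3 + 1)) - 1421892 = (-18 + 2*4) - 1421892 = (-18 + 8) - 1421892 = -10 - 1421892 = -1421902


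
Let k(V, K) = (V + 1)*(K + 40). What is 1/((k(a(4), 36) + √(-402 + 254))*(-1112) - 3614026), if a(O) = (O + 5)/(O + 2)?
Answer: I/(2*(-1912653*I + 1112*√37)) ≈ -2.6141e-7 + 9.2448e-10*I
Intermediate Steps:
a(O) = (5 + O)/(2 + O)
k(V, K) = (1 + V)*(40 + K)
1/((k(a(4), 36) + √(-402 + 254))*(-1112) - 3614026) = 1/(((40 + 36 + 40*((5 + 4)/(2 + 4)) + 36*((5 + 4)/(2 + 4))) + √(-402 + 254))*(-1112) - 3614026) = 1/(((40 + 36 + 40*(9/6) + 36*(9/6)) + √(-148))*(-1112) - 3614026) = 1/(((40 + 36 + 40*((⅙)*9) + 36*((⅙)*9)) + 2*I*√37)*(-1112) - 3614026) = 1/(((40 + 36 + 40*(3/2) + 36*(3/2)) + 2*I*√37)*(-1112) - 3614026) = 1/(((40 + 36 + 60 + 54) + 2*I*√37)*(-1112) - 3614026) = 1/((190 + 2*I*√37)*(-1112) - 3614026) = 1/((-211280 - 2224*I*√37) - 3614026) = 1/(-3825306 - 2224*I*√37)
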